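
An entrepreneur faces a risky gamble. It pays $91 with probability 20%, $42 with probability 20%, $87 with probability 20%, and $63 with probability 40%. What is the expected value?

EV = 0.2 × 91 + 0.2 × 42 + 0.2 × 87 + 0.4 × 63 = 18.2 + 8.4 + 17.4 + 25.2 = 69.2

$69.20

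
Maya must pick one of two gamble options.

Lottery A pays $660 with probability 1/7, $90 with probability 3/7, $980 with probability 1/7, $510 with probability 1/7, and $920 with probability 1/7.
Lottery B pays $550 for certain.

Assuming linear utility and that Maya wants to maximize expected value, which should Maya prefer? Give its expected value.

Lottery A = 1/7 × 660 + 3/7 × 90 + 1/7 × 980 + 1/7 × 510 + 1/7 × 920 = 94.2857 + 38.5714 + 140 + 72.8571 + 131.4286 = 477.1429
Lottery B: 550 (certain)

Lottery B ($550)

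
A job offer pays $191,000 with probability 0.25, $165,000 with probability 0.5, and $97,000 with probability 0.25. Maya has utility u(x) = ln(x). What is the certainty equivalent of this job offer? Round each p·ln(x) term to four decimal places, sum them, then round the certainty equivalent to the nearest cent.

$149,866.47

E[u] = 0.25·ln(191000) + 0.5·ln(165000) + 0.25·ln(97000) = 3.0400 + 6.0069 + 2.8706 = 11.9175
CE = e^11.9175 ≈ 149866.47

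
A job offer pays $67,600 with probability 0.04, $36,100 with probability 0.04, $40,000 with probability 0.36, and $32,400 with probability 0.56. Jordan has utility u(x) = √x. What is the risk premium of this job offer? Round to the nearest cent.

E[u] = 0.04·√67600 + 0.04·√36100 + 0.36·√40000 + 0.56·√32400 = 0.04·260 + 0.04·190 + 0.36·200 + 0.56·180 = 190.8
CE = (190.8)² = 36404.64
Risk premium = EV − CE = 36692 − 36404.64 = 287.36

$287.36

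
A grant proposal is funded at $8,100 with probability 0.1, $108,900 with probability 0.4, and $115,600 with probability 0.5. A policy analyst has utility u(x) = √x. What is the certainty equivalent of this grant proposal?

$96,721

E[u] = 0.1·√8100 + 0.4·√108900 + 0.5·√115600 = 0.1·90 + 0.4·330 + 0.5·340 = 311
CE = (311)² = 96721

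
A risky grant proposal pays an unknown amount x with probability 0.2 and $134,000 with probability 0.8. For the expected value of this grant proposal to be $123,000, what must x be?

0.2·x + 0.8·134000 = 123000
0.2·x = 123000 − 107200 = 15800
x = 15800 / 0.2 = 79000

x = $79,000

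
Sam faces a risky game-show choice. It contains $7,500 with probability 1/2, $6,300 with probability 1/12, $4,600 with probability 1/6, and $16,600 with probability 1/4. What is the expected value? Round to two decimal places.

EV = 1/2 × 7500 + 1/12 × 6300 + 1/6 × 4600 + 1/4 × 16600 = 3750 + 525 + 766.6667 + 4150 = 9191.6667

$9,191.67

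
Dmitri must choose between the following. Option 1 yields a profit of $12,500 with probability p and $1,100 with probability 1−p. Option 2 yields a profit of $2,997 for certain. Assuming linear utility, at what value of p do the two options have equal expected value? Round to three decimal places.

p = 0.166

p·12500 + (1−p)·1100 = 2997
11400p + 1100 = 2997
p = (2997 − 1100) / 11400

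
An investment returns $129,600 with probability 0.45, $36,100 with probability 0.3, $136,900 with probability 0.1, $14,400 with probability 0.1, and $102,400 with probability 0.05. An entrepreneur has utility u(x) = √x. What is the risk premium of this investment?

$8,744

E[u] = 0.45·√129600 + 0.3·√36100 + 0.1·√136900 + 0.1·√14400 + 0.05·√102400 = 0.45·360 + 0.3·190 + 0.1·370 + 0.1·120 + 0.05·320 = 284
CE = (284)² = 80656
Risk premium = EV − CE = 89400 − 80656 = 8744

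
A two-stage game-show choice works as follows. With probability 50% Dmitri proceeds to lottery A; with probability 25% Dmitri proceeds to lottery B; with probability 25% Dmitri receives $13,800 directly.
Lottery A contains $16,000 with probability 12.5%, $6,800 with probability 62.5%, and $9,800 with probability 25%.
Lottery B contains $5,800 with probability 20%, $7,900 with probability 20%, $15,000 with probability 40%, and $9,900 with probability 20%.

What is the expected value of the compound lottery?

EV(A) = 0.125 × 16000 + 0.625 × 6800 + 0.25 × 9800 = 2000 + 4250 + 2450 = 8700
EV(B) = 0.2 × 5800 + 0.2 × 7900 + 0.4 × 15000 + 0.2 × 9900 = 1160 + 1580 + 6000 + 1980 = 10720
Branch C: 13800 (certain)
Overall = 0.5 × 8700 + 0.25 × 10720 + 0.25 × 13800 = 4350 + 2680 + 3450 = 10480

$10,480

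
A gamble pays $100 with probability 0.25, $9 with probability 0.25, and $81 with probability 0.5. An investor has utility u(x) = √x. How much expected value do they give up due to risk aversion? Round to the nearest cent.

$7.69

E[u] = 0.25·√100 + 0.25·√9 + 0.5·√81 = 0.25·10 + 0.25·3 + 0.5·9 = 7.75
CE = (7.75)² = 60.0625
Risk premium = EV − CE = 67.75 − 60.0625 = 7.6875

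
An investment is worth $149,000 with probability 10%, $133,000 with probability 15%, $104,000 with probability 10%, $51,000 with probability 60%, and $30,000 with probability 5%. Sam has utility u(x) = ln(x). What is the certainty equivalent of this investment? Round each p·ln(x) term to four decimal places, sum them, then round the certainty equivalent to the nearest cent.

E[u] = 0.1·ln(149000) + 0.15·ln(133000) + 0.1·ln(104000) + 0.6·ln(51000) + 0.05·ln(30000) = 1.1912 + 1.7697 + 1.1552 + 6.5037 + 0.5154 = 11.1352
CE = e^11.1352 ≈ 68541.86

$68,541.86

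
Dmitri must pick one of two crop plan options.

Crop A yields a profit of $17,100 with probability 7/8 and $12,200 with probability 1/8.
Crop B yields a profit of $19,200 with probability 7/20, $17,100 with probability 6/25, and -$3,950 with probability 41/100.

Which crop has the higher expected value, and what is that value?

Crop A ($16,487.50)

Crop A = 7/8 × 17100 + 1/8 × 12200 = 14962.5 + 1525 = 16487.5
Crop B = 7/20 × 19200 + 6/25 × 17100 + 41/100 × (-3950) = 6720 + 4104 − 1619.5 = 9204.5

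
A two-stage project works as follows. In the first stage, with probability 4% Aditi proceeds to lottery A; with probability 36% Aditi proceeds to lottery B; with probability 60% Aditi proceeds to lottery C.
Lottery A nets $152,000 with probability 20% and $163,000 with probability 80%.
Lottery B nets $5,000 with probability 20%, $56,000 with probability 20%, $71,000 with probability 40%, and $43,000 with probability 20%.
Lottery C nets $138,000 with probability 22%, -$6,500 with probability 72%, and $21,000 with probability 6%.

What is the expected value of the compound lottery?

EV(A) = 0.2 × 152000 + 0.8 × 163000 = 30400 + 130400 = 160800
EV(B) = 0.2 × 5000 + 0.2 × 56000 + 0.4 × 71000 + 0.2 × 43000 = 1000 + 11200 + 28400 + 8600 = 49200
EV(C) = 0.22 × 138000 + 0.72 × (-6500) + 0.06 × 21000 = 30360 − 4680 + 1260 = 26940
Overall = 0.04 × 160800 + 0.36 × 49200 + 0.6 × 26940 = 6432 + 17712 + 16164 = 40308

$40,308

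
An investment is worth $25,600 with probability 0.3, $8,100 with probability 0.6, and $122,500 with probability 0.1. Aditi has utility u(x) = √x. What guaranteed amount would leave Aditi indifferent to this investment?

E[u] = 0.3·√25600 + 0.6·√8100 + 0.1·√122500 = 0.3·160 + 0.6·90 + 0.1·350 = 137
CE = (137)² = 18769

$18,769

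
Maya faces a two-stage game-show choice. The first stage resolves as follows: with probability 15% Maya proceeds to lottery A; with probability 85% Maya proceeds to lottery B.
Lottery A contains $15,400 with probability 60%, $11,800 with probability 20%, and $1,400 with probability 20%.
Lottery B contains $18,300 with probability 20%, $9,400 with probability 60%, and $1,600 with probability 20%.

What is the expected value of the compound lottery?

$9,959

EV(A) = 0.6 × 15400 + 0.2 × 11800 + 0.2 × 1400 = 9240 + 2360 + 280 = 11880
EV(B) = 0.2 × 18300 + 0.6 × 9400 + 0.2 × 1600 = 3660 + 5640 + 320 = 9620
Overall = 0.15 × 11880 + 0.85 × 9620 = 1782 + 8177 = 9959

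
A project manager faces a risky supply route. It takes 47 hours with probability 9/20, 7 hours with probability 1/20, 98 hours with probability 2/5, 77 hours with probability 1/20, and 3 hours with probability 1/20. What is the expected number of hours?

64.7 hours

EV = 9/20 × 47 + 1/20 × 7 + 2/5 × 98 + 1/20 × 77 + 1/20 × 3 = 21.15 + 0.35 + 39.2 + 3.85 + 0.15 = 64.7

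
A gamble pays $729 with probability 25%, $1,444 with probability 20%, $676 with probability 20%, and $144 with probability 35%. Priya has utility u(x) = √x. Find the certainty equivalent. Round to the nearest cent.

$564.06

E[u] = 0.25·√729 + 0.2·√1444 + 0.2·√676 + 0.35·√144 = 0.25·27 + 0.2·38 + 0.2·26 + 0.35·12 = 23.75
CE = (23.75)² = 564.0625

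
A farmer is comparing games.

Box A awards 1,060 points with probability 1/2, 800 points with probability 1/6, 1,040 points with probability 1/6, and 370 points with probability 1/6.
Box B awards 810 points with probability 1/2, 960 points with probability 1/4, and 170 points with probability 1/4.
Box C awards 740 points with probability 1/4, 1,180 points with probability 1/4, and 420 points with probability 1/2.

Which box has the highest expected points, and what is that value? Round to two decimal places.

Box A = 1/2 × 1060 + 1/6 × 800 + 1/6 × 1040 + 1/6 × 370 = 530 + 133.3333 + 173.3333 + 61.6667 = 898.3333
Box B = 1/2 × 810 + 1/4 × 960 + 1/4 × 170 = 405 + 240 + 42.5 = 687.5
Box C = 1/4 × 740 + 1/4 × 1180 + 1/2 × 420 = 185 + 295 + 210 = 690

Box A (898.33 points)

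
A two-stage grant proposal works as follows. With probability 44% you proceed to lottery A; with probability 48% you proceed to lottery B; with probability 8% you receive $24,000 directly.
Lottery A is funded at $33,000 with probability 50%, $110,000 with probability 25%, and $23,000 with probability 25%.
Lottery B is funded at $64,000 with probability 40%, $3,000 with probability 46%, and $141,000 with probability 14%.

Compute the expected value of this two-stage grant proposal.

EV(A) = 0.5 × 33000 + 0.25 × 110000 + 0.25 × 23000 = 16500 + 27500 + 5750 = 49750
EV(B) = 0.4 × 64000 + 0.46 × 3000 + 0.14 × 141000 = 25600 + 1380 + 19740 = 46720
Branch C: 24000 (certain)
Overall = 0.44 × 49750 + 0.48 × 46720 + 0.08 × 24000 = 21890 + 22425.6 + 1920 = 46235.6

$46,235.60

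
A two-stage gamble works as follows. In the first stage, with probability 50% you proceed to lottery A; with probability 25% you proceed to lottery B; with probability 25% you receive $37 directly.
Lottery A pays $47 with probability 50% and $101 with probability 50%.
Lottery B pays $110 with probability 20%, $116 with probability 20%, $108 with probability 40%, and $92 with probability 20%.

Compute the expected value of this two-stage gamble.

EV(A) = 0.5 × 47 + 0.5 × 101 = 23.5 + 50.5 = 74
EV(B) = 0.2 × 110 + 0.2 × 116 + 0.4 × 108 + 0.2 × 92 = 22 + 23.2 + 43.2 + 18.4 = 106.8
Branch C: 37 (certain)
Overall = 0.5 × 74 + 0.25 × 106.8 + 0.25 × 37 = 37 + 26.7 + 9.25 = 72.95

$72.95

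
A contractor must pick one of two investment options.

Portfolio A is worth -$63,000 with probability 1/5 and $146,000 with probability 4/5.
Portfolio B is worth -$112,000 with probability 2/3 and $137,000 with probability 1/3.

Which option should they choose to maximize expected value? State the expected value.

Portfolio A = 1/5 × (-63000) + 4/5 × 146000 = -12600 + 116800 = 104200
Portfolio B = 2/3 × (-112000) + 1/3 × 137000 = -74666.6667 + 45666.6667 = -29000

Portfolio A ($104,200)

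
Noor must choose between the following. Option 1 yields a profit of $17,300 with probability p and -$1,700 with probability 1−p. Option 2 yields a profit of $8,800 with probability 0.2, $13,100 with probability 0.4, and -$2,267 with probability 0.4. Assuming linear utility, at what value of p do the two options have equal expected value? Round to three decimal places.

p = 0.410

EV(Option 2) = 0.2 × 8800 + 0.4 × 13100 + 0.4 × (-2267) = 1760 + 5240 − 906.8 = 6093.2
p·17300 + (1−p)·(-1700) = 6093.2
19000p − 1700 = 6093.2
p = (6093.2 + 1700) / 19000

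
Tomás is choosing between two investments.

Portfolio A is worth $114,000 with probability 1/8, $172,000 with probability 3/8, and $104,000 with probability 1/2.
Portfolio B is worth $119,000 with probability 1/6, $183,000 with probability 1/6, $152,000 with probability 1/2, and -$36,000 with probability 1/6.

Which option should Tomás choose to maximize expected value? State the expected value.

Portfolio A ($130,750)

Portfolio A = 1/8 × 114000 + 3/8 × 172000 + 1/2 × 104000 = 14250 + 64500 + 52000 = 130750
Portfolio B = 1/6 × 119000 + 1/6 × 183000 + 1/2 × 152000 + 1/6 × (-36000) = 19833.3333 + 30500 + 76000 − 6000 = 120333.3333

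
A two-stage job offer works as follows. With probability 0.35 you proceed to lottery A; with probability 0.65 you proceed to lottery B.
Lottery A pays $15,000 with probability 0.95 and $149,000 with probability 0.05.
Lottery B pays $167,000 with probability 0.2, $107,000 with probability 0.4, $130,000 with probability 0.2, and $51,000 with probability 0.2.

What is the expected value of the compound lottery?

$80,655

EV(A) = 0.95 × 15000 + 0.05 × 149000 = 14250 + 7450 = 21700
EV(B) = 0.2 × 167000 + 0.4 × 107000 + 0.2 × 130000 + 0.2 × 51000 = 33400 + 42800 + 26000 + 10200 = 112400
Overall = 0.35 × 21700 + 0.65 × 112400 = 7595 + 73060 = 80655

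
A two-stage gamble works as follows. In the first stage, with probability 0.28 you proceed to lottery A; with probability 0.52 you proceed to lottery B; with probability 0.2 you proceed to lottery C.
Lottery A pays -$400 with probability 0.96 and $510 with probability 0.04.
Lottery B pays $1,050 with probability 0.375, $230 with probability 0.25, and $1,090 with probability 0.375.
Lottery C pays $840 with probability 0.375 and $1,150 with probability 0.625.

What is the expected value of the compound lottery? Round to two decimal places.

$552.14

EV(A) = 0.96 × (-400) + 0.04 × 510 = -384 + 20.4 = -363.6
EV(B) = 0.375 × 1050 + 0.25 × 230 + 0.375 × 1090 = 393.75 + 57.5 + 408.75 = 860
EV(C) = 0.375 × 840 + 0.625 × 1150 = 315 + 718.75 = 1033.75
Overall = 0.28 × (-363.6) + 0.52 × 860 + 0.2 × 1033.75 = -101.808 + 447.2 + 206.75 = 552.142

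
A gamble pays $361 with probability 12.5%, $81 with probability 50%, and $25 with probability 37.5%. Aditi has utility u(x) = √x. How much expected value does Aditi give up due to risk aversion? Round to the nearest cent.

E[u] = 0.125·√361 + 0.5·√81 + 0.375·√25 = 0.125·19 + 0.5·9 + 0.375·5 = 8.75
CE = (8.75)² = 76.5625
Risk premium = EV − CE = 95 − 76.5625 = 18.4375

$18.44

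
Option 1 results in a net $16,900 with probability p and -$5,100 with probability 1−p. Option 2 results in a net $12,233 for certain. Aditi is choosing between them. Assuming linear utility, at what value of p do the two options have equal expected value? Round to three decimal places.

p = 0.788

p·16900 + (1−p)·(-5100) = 12233
22000p − 5100 = 12233
p = (12233 + 5100) / 22000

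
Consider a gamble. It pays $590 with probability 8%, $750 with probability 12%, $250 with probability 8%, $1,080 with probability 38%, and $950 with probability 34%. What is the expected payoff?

$890.60

EV = 0.08 × 590 + 0.12 × 750 + 0.08 × 250 + 0.38 × 1080 + 0.34 × 950 = 47.2 + 90 + 20 + 410.4 + 323 = 890.6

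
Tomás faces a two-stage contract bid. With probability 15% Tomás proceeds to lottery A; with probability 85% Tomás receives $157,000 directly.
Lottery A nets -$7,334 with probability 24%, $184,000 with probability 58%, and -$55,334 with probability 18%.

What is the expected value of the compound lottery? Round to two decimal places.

EV(A) = 0.24 × (-7334) + 0.58 × 184000 + 0.18 × (-55334) = -1760.16 + 106720 − 9960.12 = 94999.72
Branch B: 157000 (certain)
Overall = 0.15 × 94999.72 + 0.85 × 157000 = 14249.958 + 133450 = 147699.958

$147,699.96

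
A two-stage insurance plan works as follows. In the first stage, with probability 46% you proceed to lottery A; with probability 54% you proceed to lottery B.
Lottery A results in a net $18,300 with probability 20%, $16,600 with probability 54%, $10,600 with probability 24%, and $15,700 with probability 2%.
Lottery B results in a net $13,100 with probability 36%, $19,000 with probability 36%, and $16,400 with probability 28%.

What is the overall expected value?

$15,841.64

EV(A) = 0.2 × 18300 + 0.54 × 16600 + 0.24 × 10600 + 0.02 × 15700 = 3660 + 8964 + 2544 + 314 = 15482
EV(B) = 0.36 × 13100 + 0.36 × 19000 + 0.28 × 16400 = 4716 + 6840 + 4592 = 16148
Overall = 0.46 × 15482 + 0.54 × 16148 = 7121.72 + 8719.92 = 15841.64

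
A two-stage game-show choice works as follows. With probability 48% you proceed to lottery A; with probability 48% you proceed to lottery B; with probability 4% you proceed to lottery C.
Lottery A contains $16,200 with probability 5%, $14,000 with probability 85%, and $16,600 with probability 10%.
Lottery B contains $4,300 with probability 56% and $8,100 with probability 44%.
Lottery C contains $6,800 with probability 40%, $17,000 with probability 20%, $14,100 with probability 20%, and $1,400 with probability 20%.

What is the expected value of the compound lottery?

EV(A) = 0.05 × 16200 + 0.85 × 14000 + 0.1 × 16600 = 810 + 11900 + 1660 = 14370
EV(B) = 0.56 × 4300 + 0.44 × 8100 = 2408 + 3564 = 5972
EV(C) = 0.4 × 6800 + 0.2 × 17000 + 0.2 × 14100 + 0.2 × 1400 = 2720 + 3400 + 2820 + 280 = 9220
Overall = 0.48 × 14370 + 0.48 × 5972 + 0.04 × 9220 = 6897.6 + 2866.56 + 368.8 = 10132.96

$10,132.96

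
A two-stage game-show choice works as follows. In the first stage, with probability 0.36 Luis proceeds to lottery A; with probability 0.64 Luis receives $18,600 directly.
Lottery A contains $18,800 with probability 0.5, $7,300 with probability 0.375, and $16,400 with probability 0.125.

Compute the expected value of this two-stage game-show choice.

$17,011.50

EV(A) = 0.5 × 18800 + 0.375 × 7300 + 0.125 × 16400 = 9400 + 2737.5 + 2050 = 14187.5
Branch B: 18600 (certain)
Overall = 0.36 × 14187.5 + 0.64 × 18600 = 5107.5 + 11904 = 17011.5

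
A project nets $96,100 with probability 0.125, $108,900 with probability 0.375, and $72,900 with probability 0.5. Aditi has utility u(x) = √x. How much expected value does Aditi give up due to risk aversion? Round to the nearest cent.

E[u] = 0.125·√96100 + 0.375·√108900 + 0.5·√72900 = 0.125·310 + 0.375·330 + 0.5·270 = 297.5
CE = (297.5)² = 88506.25
Risk premium = EV − CE = 89300 − 88506.25 = 793.75

$793.75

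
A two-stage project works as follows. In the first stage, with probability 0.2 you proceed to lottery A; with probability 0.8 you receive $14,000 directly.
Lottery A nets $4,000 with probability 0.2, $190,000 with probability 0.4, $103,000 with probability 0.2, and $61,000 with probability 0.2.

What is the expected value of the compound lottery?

EV(A) = 0.2 × 4000 + 0.4 × 190000 + 0.2 × 103000 + 0.2 × 61000 = 800 + 76000 + 20600 + 12200 = 109600
Branch B: 14000 (certain)
Overall = 0.2 × 109600 + 0.8 × 14000 = 21920 + 11200 = 33120

$33,120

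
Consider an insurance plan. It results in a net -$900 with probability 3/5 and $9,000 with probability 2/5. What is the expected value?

EV = 3/5 × (-900) + 2/5 × 9000 = -540 + 3600 = 3060

$3,060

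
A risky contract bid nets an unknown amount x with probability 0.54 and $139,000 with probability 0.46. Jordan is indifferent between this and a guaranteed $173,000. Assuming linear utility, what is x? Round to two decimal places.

x = $201,962.96

0.54·x + 0.46·139000 = 173000
0.54·x = 173000 − 63940 = 109060
x = 109060 / 0.54 = 201962.9630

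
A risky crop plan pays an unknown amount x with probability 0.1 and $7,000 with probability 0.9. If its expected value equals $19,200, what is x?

0.1·x + 0.9·7000 = 19200
0.1·x = 19200 − 6300 = 12900
x = 12900 / 0.1 = 129000

x = $129,000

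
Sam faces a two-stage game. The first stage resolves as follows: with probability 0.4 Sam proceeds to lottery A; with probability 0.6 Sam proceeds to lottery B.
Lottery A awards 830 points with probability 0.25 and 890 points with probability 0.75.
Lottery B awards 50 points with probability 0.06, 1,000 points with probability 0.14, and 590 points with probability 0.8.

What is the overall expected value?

719 points

EV(A) = 0.25 × 830 + 0.75 × 890 = 207.5 + 667.5 = 875
EV(B) = 0.06 × 50 + 0.14 × 1000 + 0.8 × 590 = 3 + 140 + 472 = 615
Overall = 0.4 × 875 + 0.6 × 615 = 350 + 369 = 719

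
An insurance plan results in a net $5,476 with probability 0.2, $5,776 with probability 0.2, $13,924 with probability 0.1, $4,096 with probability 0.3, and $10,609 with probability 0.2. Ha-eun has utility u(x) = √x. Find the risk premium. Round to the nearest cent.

E[u] = 0.2·√5476 + 0.2·√5776 + 0.1·√13924 + 0.3·√4096 + 0.2·√10609 = 0.2·74 + 0.2·76 + 0.1·118 + 0.3·64 + 0.2·103 = 81.6
CE = (81.6)² = 6658.56
Risk premium = EV − CE = 6993.4 − 6658.56 = 334.84

$334.84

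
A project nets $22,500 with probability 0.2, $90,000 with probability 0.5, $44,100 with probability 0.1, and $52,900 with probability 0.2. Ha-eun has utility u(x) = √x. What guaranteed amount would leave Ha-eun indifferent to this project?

E[u] = 0.2·√22500 + 0.5·√90000 + 0.1·√44100 + 0.2·√52900 = 0.2·150 + 0.5·300 + 0.1·210 + 0.2·230 = 247
CE = (247)² = 61009

$61,009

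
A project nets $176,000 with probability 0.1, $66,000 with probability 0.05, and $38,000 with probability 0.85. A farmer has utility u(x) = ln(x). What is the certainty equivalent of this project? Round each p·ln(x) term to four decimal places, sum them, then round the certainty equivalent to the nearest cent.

E[u] = 0.1·ln(176000) + 0.05·ln(66000) + 0.85·ln(38000) = 1.2078 + 0.5549 + 8.9635 = 10.7262
CE = e^10.7262 ≈ 45533.34

$45,533.34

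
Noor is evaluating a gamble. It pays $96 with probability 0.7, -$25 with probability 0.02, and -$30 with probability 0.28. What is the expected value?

$58.30

EV = 0.7 × 96 + 0.02 × (-25) + 0.28 × (-30) = 67.2 − 0.5 − 8.4 = 58.3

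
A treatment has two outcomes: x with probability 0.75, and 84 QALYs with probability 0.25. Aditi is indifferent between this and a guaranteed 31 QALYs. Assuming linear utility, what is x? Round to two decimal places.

x = 13.33 QALYs

0.75·x + 0.25·84 = 31
0.75·x = 31 − 21 = 10
x = 10 / 0.75 = 13.3333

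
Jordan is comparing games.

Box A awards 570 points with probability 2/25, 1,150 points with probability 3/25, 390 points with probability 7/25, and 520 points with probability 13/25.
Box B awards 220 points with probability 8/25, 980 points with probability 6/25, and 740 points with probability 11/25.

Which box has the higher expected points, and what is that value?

Box B (631.2 points)

Box A = 2/25 × 570 + 3/25 × 1150 + 7/25 × 390 + 13/25 × 520 = 45.6 + 138 + 109.2 + 270.4 = 563.2
Box B = 8/25 × 220 + 6/25 × 980 + 11/25 × 740 = 70.4 + 235.2 + 325.6 = 631.2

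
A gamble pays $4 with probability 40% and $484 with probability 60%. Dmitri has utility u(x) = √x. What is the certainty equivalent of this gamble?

$196

E[u] = 0.4·√4 + 0.6·√484 = 0.4·2 + 0.6·22 = 14
CE = (14)² = 196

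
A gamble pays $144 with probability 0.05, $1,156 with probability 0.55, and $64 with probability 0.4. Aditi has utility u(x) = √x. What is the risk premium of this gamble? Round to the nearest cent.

E[u] = 0.05·√144 + 0.55·√1156 + 0.4·√64 = 0.05·12 + 0.55·34 + 0.4·8 = 22.5
CE = (22.5)² = 506.25
Risk premium = EV − CE = 668.6 − 506.25 = 162.35

$162.35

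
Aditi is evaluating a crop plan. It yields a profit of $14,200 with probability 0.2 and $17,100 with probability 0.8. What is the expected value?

$16,520

EV = 0.2 × 14200 + 0.8 × 17100 = 2840 + 13680 = 16520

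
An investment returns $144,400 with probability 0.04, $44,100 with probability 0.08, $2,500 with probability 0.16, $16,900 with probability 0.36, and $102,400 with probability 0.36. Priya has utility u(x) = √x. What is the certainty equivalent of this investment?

$40,804

E[u] = 0.04·√144400 + 0.08·√44100 + 0.16·√2500 + 0.36·√16900 + 0.36·√102400 = 0.04·380 + 0.08·210 + 0.16·50 + 0.36·130 + 0.36·320 = 202
CE = (202)² = 40804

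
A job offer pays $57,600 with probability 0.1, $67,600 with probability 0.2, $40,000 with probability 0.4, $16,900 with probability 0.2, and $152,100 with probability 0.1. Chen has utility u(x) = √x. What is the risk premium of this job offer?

E[u] = 0.1·√57600 + 0.2·√67600 + 0.4·√40000 + 0.2·√16900 + 0.1·√152100 = 0.1·240 + 0.2·260 + 0.4·200 + 0.2·130 + 0.1·390 = 221
CE = (221)² = 48841
Risk premium = EV − CE = 53870 − 48841 = 5029

$5,029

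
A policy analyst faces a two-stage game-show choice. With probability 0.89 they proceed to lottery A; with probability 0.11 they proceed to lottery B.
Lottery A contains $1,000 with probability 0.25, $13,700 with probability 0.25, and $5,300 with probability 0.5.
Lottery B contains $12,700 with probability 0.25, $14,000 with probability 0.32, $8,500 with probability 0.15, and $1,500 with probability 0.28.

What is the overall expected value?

$6,657.75

EV(A) = 0.25 × 1000 + 0.25 × 13700 + 0.5 × 5300 = 250 + 3425 + 2650 = 6325
EV(B) = 0.25 × 12700 + 0.32 × 14000 + 0.15 × 8500 + 0.28 × 1500 = 3175 + 4480 + 1275 + 420 = 9350
Overall = 0.89 × 6325 + 0.11 × 9350 = 5629.25 + 1028.5 = 6657.75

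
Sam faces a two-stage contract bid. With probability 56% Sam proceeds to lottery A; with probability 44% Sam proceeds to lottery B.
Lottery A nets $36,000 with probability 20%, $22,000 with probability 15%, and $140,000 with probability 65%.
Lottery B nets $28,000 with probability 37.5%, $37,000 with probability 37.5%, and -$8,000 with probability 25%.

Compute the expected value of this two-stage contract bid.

EV(A) = 0.2 × 36000 + 0.15 × 22000 + 0.65 × 140000 = 7200 + 3300 + 91000 = 101500
EV(B) = 0.375 × 28000 + 0.375 × 37000 + 0.25 × (-8000) = 10500 + 13875 − 2000 = 22375
Overall = 0.56 × 101500 + 0.44 × 22375 = 56840 + 9845 = 66685

$66,685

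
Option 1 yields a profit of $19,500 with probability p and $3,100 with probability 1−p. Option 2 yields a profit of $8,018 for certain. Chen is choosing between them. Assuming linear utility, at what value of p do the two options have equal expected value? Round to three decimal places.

p = 0.300

p·19500 + (1−p)·3100 = 8018
16400p + 3100 = 8018
p = (8018 − 3100) / 16400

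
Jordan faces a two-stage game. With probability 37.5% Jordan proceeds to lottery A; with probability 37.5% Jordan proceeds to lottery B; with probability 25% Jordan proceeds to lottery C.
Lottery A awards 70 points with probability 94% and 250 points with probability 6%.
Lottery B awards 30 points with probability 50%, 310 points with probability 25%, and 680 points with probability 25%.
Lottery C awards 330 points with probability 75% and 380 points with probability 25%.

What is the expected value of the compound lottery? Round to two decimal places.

214.36 points

EV(A) = 0.94 × 70 + 0.06 × 250 = 65.8 + 15 = 80.8
EV(B) = 0.5 × 30 + 0.25 × 310 + 0.25 × 680 = 15 + 77.5 + 170 = 262.5
EV(C) = 0.75 × 330 + 0.25 × 380 = 247.5 + 95 = 342.5
Overall = 0.375 × 80.8 + 0.375 × 262.5 + 0.25 × 342.5 = 30.3 + 98.4375 + 85.625 = 214.3625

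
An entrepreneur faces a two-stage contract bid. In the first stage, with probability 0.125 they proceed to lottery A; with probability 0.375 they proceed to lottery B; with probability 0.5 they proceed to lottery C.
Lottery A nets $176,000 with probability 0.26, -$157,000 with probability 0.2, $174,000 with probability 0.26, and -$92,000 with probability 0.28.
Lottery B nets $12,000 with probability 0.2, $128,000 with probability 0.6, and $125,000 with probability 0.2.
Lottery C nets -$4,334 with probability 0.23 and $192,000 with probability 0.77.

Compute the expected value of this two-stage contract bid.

$116,726.59

EV(A) = 0.26 × 176000 + 0.2 × (-157000) + 0.26 × 174000 + 0.28 × (-92000) = 45760 − 31400 + 45240 − 25760 = 33840
EV(B) = 0.2 × 12000 + 0.6 × 128000 + 0.2 × 125000 = 2400 + 76800 + 25000 = 104200
EV(C) = 0.23 × (-4334) + 0.77 × 192000 = -996.82 + 147840 = 146843.18
Overall = 0.125 × 33840 + 0.375 × 104200 + 0.5 × 146843.18 = 4230 + 39075 + 73421.59 = 116726.59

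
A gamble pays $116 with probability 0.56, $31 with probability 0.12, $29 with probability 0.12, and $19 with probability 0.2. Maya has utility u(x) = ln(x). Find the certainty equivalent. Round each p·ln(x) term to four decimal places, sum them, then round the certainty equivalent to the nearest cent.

E[u] = 0.56·ln(116) + 0.12·ln(31) + 0.12·ln(29) + 0.2·ln(19) = 2.6620 + 0.4121 + 0.4041 + 0.5889 = 4.0671
CE = e^4.0671 ≈ 58.39

$58.39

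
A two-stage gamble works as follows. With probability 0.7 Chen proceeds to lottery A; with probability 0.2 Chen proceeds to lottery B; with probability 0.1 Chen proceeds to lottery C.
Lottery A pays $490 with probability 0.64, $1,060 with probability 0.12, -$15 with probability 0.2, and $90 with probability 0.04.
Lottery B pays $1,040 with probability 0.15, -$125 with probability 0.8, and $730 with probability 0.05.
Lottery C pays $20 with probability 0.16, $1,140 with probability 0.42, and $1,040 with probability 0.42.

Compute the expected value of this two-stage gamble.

EV(A) = 0.64 × 490 + 0.12 × 1060 + 0.2 × (-15) + 0.04 × 90 = 313.6 + 127.2 − 3 + 3.6 = 441.4
EV(B) = 0.15 × 1040 + 0.8 × (-125) + 0.05 × 730 = 156 − 100 + 36.5 = 92.5
EV(C) = 0.16 × 20 + 0.42 × 1140 + 0.42 × 1040 = 3.2 + 478.8 + 436.8 = 918.8
Overall = 0.7 × 441.4 + 0.2 × 92.5 + 0.1 × 918.8 = 308.98 + 18.5 + 91.88 = 419.36

$419.36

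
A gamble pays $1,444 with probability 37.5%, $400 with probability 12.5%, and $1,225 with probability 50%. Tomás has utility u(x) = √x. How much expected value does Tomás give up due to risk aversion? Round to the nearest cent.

E[u] = 0.375·√1444 + 0.125·√400 + 0.5·√1225 = 0.375·38 + 0.125·20 + 0.5·35 = 34.25
CE = (34.25)² = 1173.0625
Risk premium = EV − CE = 1204 − 1173.0625 = 30.9375

$30.94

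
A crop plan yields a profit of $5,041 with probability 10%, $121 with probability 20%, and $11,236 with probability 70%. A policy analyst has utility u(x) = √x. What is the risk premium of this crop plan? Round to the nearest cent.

$1,421.25

E[u] = 0.1·√5041 + 0.2·√121 + 0.7·√11236 = 0.1·71 + 0.2·11 + 0.7·106 = 83.5
CE = (83.5)² = 6972.25
Risk premium = EV − CE = 8393.5 − 6972.25 = 1421.25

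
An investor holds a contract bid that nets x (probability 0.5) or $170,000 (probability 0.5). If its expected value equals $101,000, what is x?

x = $32,000

0.5·x + 0.5·170000 = 101000
0.5·x = 101000 − 85000 = 16000
x = 16000 / 0.5 = 32000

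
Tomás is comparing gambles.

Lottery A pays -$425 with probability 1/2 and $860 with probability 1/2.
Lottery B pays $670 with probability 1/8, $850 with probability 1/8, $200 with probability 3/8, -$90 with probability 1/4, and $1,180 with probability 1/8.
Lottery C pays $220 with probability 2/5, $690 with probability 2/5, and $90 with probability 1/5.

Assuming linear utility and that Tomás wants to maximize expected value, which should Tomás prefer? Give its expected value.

Lottery A = 1/2 × (-425) + 1/2 × 860 = -212.5 + 430 = 217.5
Lottery B = 1/8 × 670 + 1/8 × 850 + 3/8 × 200 + 1/4 × (-90) + 1/8 × 1180 = 83.75 + 106.25 + 75 − 22.5 + 147.5 = 390
Lottery C = 2/5 × 220 + 2/5 × 690 + 1/5 × 90 = 88 + 276 + 18 = 382

Lottery B ($390)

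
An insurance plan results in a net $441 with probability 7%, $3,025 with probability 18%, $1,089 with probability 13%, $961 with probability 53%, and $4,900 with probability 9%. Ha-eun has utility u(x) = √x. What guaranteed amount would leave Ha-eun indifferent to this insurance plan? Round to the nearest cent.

$1,473.79

E[u] = 0.07·√441 + 0.18·√3025 + 0.13·√1089 + 0.53·√961 + 0.09·√4900 = 0.07·21 + 0.18·55 + 0.13·33 + 0.53·31 + 0.09·70 = 38.39
CE = (38.39)² = 1473.7921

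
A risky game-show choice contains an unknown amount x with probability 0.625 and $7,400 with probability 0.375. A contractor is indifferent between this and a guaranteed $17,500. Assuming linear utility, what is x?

0.625·x + 0.375·7400 = 17500
0.625·x = 17500 − 2775 = 14725
x = 14725 / 0.625 = 23560

x = $23,560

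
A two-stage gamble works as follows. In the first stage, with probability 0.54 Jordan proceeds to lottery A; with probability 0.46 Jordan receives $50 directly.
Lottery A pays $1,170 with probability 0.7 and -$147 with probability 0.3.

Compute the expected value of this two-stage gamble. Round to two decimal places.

$441.45

EV(A) = 0.7 × 1170 + 0.3 × (-147) = 819 − 44.1 = 774.9
Branch B: 50 (certain)
Overall = 0.54 × 774.9 + 0.46 × 50 = 418.446 + 23 = 441.446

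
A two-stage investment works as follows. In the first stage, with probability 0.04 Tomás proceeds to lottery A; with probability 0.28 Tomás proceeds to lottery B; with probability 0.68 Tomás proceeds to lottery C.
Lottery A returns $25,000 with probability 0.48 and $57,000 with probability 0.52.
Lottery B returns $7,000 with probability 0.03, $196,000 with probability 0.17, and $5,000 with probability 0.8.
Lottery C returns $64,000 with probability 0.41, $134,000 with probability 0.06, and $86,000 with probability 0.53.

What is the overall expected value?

$66,478.80

EV(A) = 0.48 × 25000 + 0.52 × 57000 = 12000 + 29640 = 41640
EV(B) = 0.03 × 7000 + 0.17 × 196000 + 0.8 × 5000 = 210 + 33320 + 4000 = 37530
EV(C) = 0.41 × 64000 + 0.06 × 134000 + 0.53 × 86000 = 26240 + 8040 + 45580 = 79860
Overall = 0.04 × 41640 + 0.28 × 37530 + 0.68 × 79860 = 1665.6 + 10508.4 + 54304.8 = 66478.8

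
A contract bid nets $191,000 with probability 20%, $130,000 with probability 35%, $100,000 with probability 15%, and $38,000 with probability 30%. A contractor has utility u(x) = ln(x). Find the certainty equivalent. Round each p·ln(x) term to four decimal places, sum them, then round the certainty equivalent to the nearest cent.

$93,330.29

E[u] = 0.2·ln(191000) + 0.35·ln(130000) + 0.15·ln(100000) + 0.3·ln(38000) = 2.4320 + 4.1214 + 1.7269 + 3.1636 = 11.4439
CE = e^11.4439 ≈ 93330.29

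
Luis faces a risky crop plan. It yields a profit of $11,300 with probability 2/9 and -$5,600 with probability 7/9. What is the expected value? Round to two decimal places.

EV = 2/9 × 11300 + 7/9 × (-5600) = 2511.1111 − 4355.5556 = -1844.4444

-$1,844.44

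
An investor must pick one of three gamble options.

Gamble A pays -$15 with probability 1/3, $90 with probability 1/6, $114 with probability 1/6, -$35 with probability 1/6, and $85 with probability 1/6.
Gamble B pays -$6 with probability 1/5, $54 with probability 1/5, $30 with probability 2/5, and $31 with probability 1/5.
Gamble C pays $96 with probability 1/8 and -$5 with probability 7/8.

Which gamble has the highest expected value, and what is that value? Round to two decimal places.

Gamble A = 1/3 × (-15) + 1/6 × 90 + 1/6 × 114 + 1/6 × (-35) + 1/6 × 85 = -5 + 15 + 19 − 5.8333 + 14.1667 = 37.3333
Gamble B = 1/5 × (-6) + 1/5 × 54 + 2/5 × 30 + 1/5 × 31 = -1.2 + 10.8 + 12 + 6.2 = 27.8
Gamble C = 1/8 × 96 + 7/8 × (-5) = 12 − 4.375 = 7.625

Gamble A ($37.33)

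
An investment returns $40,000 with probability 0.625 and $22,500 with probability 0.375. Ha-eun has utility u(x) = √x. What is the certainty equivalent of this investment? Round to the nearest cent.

E[u] = 0.625·√40000 + 0.375·√22500 = 0.625·200 + 0.375·150 = 181.25
CE = (181.25)² = 32851.5625

$32,851.56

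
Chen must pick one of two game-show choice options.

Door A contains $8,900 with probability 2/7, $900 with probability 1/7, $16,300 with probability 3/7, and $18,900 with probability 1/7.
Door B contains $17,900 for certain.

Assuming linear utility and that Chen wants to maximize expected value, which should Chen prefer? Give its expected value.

Door B ($17,900)

Door A = 2/7 × 8900 + 1/7 × 900 + 3/7 × 16300 + 1/7 × 18900 = 2542.8571 + 128.5714 + 6985.7143 + 2700 = 12357.1429
Door B: 17900 (certain)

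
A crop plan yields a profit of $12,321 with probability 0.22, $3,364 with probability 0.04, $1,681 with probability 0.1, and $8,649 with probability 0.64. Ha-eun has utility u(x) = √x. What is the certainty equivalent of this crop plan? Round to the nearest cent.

$8,164.93

E[u] = 0.22·√12321 + 0.04·√3364 + 0.1·√1681 + 0.64·√8649 = 0.22·111 + 0.04·58 + 0.1·41 + 0.64·93 = 90.36
CE = (90.36)² = 8164.9296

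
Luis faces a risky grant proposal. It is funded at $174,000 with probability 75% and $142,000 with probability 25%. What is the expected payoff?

EV = 0.75 × 174000 + 0.25 × 142000 = 130500 + 35500 = 166000

$166,000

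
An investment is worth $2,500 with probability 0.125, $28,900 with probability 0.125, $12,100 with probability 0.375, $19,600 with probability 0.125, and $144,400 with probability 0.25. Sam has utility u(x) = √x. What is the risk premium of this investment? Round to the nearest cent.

E[u] = 0.125·√2500 + 0.125·√28900 + 0.375·√12100 + 0.125·√19600 + 0.25·√144400 = 0.125·50 + 0.125·170 + 0.375·110 + 0.125·140 + 0.25·380 = 181.25
CE = (181.25)² = 32851.5625
Risk premium = EV − CE = 47012.5 − 32851.5625 = 14160.9375

$14,160.94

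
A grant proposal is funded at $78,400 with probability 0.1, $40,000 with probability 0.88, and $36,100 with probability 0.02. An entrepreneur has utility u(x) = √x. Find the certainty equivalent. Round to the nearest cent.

$43,180.84

E[u] = 0.1·√78400 + 0.88·√40000 + 0.02·√36100 = 0.1·280 + 0.88·200 + 0.02·190 = 207.8
CE = (207.8)² = 43180.84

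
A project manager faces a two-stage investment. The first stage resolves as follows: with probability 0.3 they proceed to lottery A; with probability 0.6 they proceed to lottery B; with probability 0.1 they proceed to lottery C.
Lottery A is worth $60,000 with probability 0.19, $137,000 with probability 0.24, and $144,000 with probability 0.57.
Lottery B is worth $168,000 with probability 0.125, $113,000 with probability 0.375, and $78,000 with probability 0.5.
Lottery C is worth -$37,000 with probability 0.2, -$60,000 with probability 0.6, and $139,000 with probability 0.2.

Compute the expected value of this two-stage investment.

$97,773

EV(A) = 0.19 × 60000 + 0.24 × 137000 + 0.57 × 144000 = 11400 + 32880 + 82080 = 126360
EV(B) = 0.125 × 168000 + 0.375 × 113000 + 0.5 × 78000 = 21000 + 42375 + 39000 = 102375
EV(C) = 0.2 × (-37000) + 0.6 × (-60000) + 0.2 × 139000 = -7400 − 36000 + 27800 = -15600
Overall = 0.3 × 126360 + 0.6 × 102375 + 0.1 × (-15600) = 37908 + 61425 − 1560 = 97773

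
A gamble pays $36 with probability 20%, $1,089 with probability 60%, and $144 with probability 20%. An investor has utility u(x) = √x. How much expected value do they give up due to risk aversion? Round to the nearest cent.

$141.84

E[u] = 0.2·√36 + 0.6·√1089 + 0.2·√144 = 0.2·6 + 0.6·33 + 0.2·12 = 23.4
CE = (23.4)² = 547.56
Risk premium = EV − CE = 689.4 − 547.56 = 141.84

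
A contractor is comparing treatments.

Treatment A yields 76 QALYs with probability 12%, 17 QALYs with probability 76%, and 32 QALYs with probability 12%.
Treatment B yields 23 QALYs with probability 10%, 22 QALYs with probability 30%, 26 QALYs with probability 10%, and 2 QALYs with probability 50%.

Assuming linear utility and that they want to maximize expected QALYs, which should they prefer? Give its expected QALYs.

Treatment A = 0.12 × 76 + 0.76 × 17 + 0.12 × 32 = 9.12 + 12.92 + 3.84 = 25.88
Treatment B = 0.1 × 23 + 0.3 × 22 + 0.1 × 26 + 0.5 × 2 = 2.3 + 6.6 + 2.6 + 1 = 12.5

Treatment A (25.88 QALYs)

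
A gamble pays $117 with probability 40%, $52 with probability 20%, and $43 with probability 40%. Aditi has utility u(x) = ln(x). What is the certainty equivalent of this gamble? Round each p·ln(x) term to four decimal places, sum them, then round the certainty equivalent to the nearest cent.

$66.66

E[u] = 0.4·ln(117) + 0.2·ln(52) + 0.4·ln(43) = 1.9049 + 0.7902 + 1.5045 = 4.1996
CE = e^4.1996 ≈ 66.66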